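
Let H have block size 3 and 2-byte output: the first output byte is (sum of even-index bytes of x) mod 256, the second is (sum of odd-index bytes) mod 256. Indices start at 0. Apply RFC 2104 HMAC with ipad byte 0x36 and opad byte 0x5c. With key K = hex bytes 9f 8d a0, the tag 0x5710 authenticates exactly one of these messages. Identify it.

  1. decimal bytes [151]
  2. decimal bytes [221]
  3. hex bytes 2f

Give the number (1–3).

Key hex bytes 9f 8d a0 is exactly B = 3 bytes: K' = 9f 8d a0.
K' ⊕ ipad = a9 bb 96; K' ⊕ opad = c3 d1 fc.
m1: inner = H(a9 bb 96 97) = 3f 52; tag = H(c3 d1 fc 3f 52) = 1110
m2: inner = H(a9 bb 96 dd) = 3f 98; tag = H(c3 d1 fc 3f 98) = 5710 ← matches
m3: inner = H(a9 bb 96 2f) = 3f ea; tag = H(c3 d1 fc 3f ea) = a910

2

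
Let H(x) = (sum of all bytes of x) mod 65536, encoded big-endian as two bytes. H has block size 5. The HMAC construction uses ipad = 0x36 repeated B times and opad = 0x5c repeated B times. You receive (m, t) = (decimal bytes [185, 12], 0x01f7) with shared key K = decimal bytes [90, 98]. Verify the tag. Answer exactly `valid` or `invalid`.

invalid

Key decimal bytes [90, 98] = 5a 62 is 2 bytes ≤ B = 5; zero-pad to 5 bytes: K' = 5a 62 00 00 00.
K' ⊕ ipad = 6c 54 36 36 36; K' ⊕ opad = 06 3e 5c 5c 5c.
Inner hash: sum = 108+84+54+54+54+185+12 = 551 → 02 27.
Outer hash (recomputed tag): sum = 6+62+92+92+92+2+39 = 385 → 01 81.
Recomputed tag = 0181; claimed = 01f7 → mismatch.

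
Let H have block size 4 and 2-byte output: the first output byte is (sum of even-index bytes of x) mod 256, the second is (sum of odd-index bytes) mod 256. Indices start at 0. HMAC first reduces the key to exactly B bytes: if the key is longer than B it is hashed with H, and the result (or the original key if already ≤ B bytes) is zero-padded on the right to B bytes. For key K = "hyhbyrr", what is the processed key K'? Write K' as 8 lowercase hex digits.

|K| = 7 > B = 4, so first hash the key.
H(K): even-index sum = 443 mod 256 = 187; odd-index sum = 333 mod 256 = 77 → bb 4d.
Zero-pad H(K) = bb 4d to 4 bytes: K' = bb 4d 00 00.

bb4d0000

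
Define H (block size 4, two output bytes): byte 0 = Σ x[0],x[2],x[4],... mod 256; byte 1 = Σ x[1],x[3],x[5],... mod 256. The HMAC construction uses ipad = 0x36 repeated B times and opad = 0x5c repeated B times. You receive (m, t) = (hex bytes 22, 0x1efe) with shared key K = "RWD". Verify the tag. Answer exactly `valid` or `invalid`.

Key "RWD" = 52 57 44 is 3 bytes ≤ B = 4; zero-pad to 4 bytes: K' = 52 57 44 00.
K' ⊕ ipad = 64 61 72 36; K' ⊕ opad = 0e 0b 18 5c.
Inner hash: even-index sum = 248 mod 256 = 248; odd-index sum = 151 mod 256 = 151 → f8 97.
Outer hash (recomputed tag): even-index sum = 286 mod 256 = 30; odd-index sum = 254 mod 256 = 254 → 1e fe.
Recomputed tag = 1efe; claimed = 1efe → match.

valid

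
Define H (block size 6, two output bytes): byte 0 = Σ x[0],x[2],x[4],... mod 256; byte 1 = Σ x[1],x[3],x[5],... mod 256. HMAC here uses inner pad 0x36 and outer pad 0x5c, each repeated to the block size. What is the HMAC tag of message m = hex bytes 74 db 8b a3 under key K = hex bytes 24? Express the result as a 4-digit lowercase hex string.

ad34

Key hex bytes 24 is 1 byte ≤ B = 6; zero-pad to 6 bytes: K' = 24 00 00 00 00 00.
K' ⊕ ipad = 12 36 36 36 36 36.  K' ⊕ opad = 78 5c 5c 5c 5c 5c.
Inner input = (K'⊕ipad) ∥ m = 12 36 36 36 36 36 ∥ 74 db 8b a3.
Inner hash: even-index sum = 381 mod 256 = 125; odd-index sum = 544 mod 256 = 32 → 7d 20.
Outer input = (K'⊕opad) ∥ inner = 78 5c 5c 5c 5c 5c ∥ 7d 20.
Outer hash (tag): even-index sum = 429 mod 256 = 173; odd-index sum = 308 mod 256 = 52 → ad 34.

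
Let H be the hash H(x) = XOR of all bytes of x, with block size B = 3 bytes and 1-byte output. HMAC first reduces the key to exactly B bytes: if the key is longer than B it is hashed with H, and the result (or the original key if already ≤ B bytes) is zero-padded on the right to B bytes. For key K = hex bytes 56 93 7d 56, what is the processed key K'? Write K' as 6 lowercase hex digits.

|K| = 4 > B = 3, so first hash the key.
H(K): XOR 56⊕93⊕7d⊕56 = ee.
Zero-pad H(K) = ee to 3 bytes: K' = ee 00 00.

ee0000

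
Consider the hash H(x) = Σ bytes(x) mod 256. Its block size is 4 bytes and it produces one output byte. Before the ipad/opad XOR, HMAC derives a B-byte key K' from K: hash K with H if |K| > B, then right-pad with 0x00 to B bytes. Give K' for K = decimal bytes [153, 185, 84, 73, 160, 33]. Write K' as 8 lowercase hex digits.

b0000000

|K| = 6 > B = 4, so first hash the key.
H(K): sum = 153+185+84+73+160+33 = 688; mod 256 = 176 → b0.
Zero-pad H(K) = b0 to 4 bytes: K' = b0 00 00 00.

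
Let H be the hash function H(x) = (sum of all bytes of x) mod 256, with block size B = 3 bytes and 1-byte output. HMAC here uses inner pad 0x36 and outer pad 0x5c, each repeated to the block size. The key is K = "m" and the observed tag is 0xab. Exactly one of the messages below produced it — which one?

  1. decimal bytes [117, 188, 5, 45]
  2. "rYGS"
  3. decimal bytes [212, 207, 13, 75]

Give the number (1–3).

Key "m" = 6d is 1 byte ≤ B = 3; zero-pad to 3 bytes: K' = 6d 00 00.
K' ⊕ ipad = 5b 36 36; K' ⊕ opad = 31 5c 5c.
m1: inner = H(5b 36 36 75 bc 05 2d) = 2a; tag = H(31 5c 5c 2a) = 13
m2: inner = H(5b 36 36 72 59 47 53) = 2c; tag = H(31 5c 5c 2c) = 15
m3: inner = H(5b 36 36 d4 cf 0d 4b) = c2; tag = H(31 5c 5c c2) = ab ← matches

3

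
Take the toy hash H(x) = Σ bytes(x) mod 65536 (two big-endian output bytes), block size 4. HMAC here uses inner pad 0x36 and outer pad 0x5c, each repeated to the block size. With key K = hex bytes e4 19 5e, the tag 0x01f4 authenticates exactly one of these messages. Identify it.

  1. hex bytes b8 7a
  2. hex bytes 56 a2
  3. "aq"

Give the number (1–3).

2

Key hex bytes e4 19 5e is 3 bytes ≤ B = 4; zero-pad to 4 bytes: K' = e4 19 5e 00.
K' ⊕ ipad = d2 2f 68 36; K' ⊕ opad = b8 45 02 5c.
m1: inner = H(d2 2f 68 36 b8 7a) = 02 d1; tag = H(b8 45 02 5c 02 d1) = 022e
m2: inner = H(d2 2f 68 36 56 a2) = 02 97; tag = H(b8 45 02 5c 02 97) = 01f4 ← matches
m3: inner = H(d2 2f 68 36 61 71) = 02 71; tag = H(b8 45 02 5c 02 71) = 01ce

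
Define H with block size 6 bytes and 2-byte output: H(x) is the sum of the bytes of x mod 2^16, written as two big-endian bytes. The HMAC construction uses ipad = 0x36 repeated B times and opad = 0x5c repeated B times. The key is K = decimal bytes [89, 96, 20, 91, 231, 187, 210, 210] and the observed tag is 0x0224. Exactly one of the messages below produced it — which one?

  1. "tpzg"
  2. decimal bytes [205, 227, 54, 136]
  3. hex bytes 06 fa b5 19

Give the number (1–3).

1

Key decimal bytes [89, 96, 20, 91, 231, 187, 210, 210] = 59 60 14 5b e7 bb d2 d2 is 8 bytes > B = 6, so hash it first: H(key) = 04 6e, then zero-pad to 6 bytes: K' = 04 6e 00 00 00 00.
K' ⊕ ipad = 32 58 36 36 36 36; K' ⊕ opad = 58 32 5c 5c 5c 5c.
m1: inner = H(32 58 36 36 36 36 74 70 7a 67) = 03 27; tag = H(58 32 5c 5c 5c 5c 03 27) = 0224 ← matches
m2: inner = H(32 58 36 36 36 36 cd e3 36 88) = 03 d0; tag = H(58 32 5c 5c 5c 5c 03 d0) = 02cd
m3: inner = H(32 58 36 36 36 36 06 fa b5 19) = 03 30; tag = H(58 32 5c 5c 5c 5c 03 30) = 022d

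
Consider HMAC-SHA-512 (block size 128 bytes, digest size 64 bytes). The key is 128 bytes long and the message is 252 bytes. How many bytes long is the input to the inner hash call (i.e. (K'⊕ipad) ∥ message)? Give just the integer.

Key is 128 ≤ 128 bytes, zero-padded: |K'| = 128.
Inner input = (K'⊕ipad) ∥ m → 128 + 252 = 380 bytes.

380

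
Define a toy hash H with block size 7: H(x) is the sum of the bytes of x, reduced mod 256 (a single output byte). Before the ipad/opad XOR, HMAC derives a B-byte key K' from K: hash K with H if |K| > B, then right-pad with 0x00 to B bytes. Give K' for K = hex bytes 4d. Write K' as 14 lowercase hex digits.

4d000000000000

Key hex bytes 4d is 1 byte ≤ B = 7; zero-pad to 7 bytes: K' = 4d 00 00 00 00 00 00.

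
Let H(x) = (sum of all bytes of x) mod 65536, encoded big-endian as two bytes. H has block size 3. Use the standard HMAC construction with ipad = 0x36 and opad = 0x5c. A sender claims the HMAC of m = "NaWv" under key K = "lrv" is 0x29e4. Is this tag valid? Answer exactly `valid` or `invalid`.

Key "lrv" = 6c 72 76 is exactly B = 3 bytes: K' = 6c 72 76.
K' ⊕ ipad = 5a 44 40; K' ⊕ opad = 30 2e 2a.
Inner hash: sum = 90+68+64+78+97+87+118 = 602 → 02 5a.
Outer hash (recomputed tag): sum = 48+46+42+2+90 = 228 → 00 e4.
Recomputed tag = 00e4; claimed = 29e4 → mismatch.

invalid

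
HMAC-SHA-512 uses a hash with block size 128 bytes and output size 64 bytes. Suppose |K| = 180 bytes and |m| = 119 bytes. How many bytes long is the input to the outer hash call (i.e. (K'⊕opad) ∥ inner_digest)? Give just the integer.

192

Key is 180 > 128 bytes, so it is hashed to 64 bytes then zero-padded to 128: |K'| = 128.
Outer input = (K'⊕opad) ∥ H(inner) → 128 + 64 = 192 bytes.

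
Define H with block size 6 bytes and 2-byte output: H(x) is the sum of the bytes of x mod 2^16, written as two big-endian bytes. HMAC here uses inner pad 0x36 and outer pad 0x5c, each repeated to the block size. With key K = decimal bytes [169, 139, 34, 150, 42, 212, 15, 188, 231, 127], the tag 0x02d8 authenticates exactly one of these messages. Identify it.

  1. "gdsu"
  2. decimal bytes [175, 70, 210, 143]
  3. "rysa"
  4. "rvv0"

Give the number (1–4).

4

Key decimal bytes [169, 139, 34, 150, 42, 212, 15, 188, 231, 127] = a9 8b 22 96 2a d4 0f bc e7 7f is 10 bytes > B = 6, so hash it first: H(key) = 05 1b, then zero-pad to 6 bytes: K' = 05 1b 00 00 00 00.
K' ⊕ ipad = 33 2d 36 36 36 36; K' ⊕ opad = 59 47 5c 5c 5c 5c.
m1: inner = H(33 2d 36 36 36 36 67 64 73 75) = 02 eb; tag = H(59 47 5c 5c 5c 5c 02 eb) = 02fd
m2: inner = H(33 2d 36 36 36 36 af 46 d2 8f) = 03 8e; tag = H(59 47 5c 5c 5c 5c 03 8e) = 02a1
m3: inner = H(33 2d 36 36 36 36 72 79 73 61) = 02 f7; tag = H(59 47 5c 5c 5c 5c 02 f7) = 0309
m4: inner = H(33 2d 36 36 36 36 72 76 76 30) = 02 c6; tag = H(59 47 5c 5c 5c 5c 02 c6) = 02d8 ← matches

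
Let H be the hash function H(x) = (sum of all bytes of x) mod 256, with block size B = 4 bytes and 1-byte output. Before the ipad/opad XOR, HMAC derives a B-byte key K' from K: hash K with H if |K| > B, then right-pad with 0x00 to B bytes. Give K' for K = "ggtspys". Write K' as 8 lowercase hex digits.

11000000

|K| = 7 > B = 4, so first hash the key.
H(K): sum = 103+103+116+115+112+121+115 = 785; mod 256 = 17 → 11.
Zero-pad H(K) = 11 to 4 bytes: K' = 11 00 00 00.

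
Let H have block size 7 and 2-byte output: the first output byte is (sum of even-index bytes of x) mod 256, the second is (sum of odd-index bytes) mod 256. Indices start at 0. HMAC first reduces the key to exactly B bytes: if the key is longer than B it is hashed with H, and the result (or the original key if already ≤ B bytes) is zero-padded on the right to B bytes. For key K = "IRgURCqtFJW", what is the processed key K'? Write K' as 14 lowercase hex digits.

10a80000000000

|K| = 11 > B = 7, so first hash the key.
H(K): even-index sum = 528 mod 256 = 16; odd-index sum = 424 mod 256 = 168 → 10 a8.
Zero-pad H(K) = 10 a8 to 7 bytes: K' = 10 a8 00 00 00 00 00.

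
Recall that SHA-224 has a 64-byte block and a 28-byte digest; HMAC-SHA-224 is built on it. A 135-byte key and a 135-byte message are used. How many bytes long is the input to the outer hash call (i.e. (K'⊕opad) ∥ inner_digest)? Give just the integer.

Key is 135 > 64 bytes, so it is hashed to 28 bytes then zero-padded to 64: |K'| = 64.
Outer input = (K'⊕opad) ∥ H(inner) → 64 + 28 = 92 bytes.

92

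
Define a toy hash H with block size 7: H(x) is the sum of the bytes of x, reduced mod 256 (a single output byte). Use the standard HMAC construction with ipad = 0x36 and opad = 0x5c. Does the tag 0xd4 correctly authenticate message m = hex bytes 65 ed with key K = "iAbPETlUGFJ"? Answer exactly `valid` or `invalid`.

Key "iAbPETlUGFJ" = 69 41 62 50 45 54 6c 55 47 46 4a is 11 bytes > B = 7, so hash it first: H(key) = 8d, then zero-pad to 7 bytes: K' = 8d 00 00 00 00 00 00.
K' ⊕ ipad = bb 36 36 36 36 36 36; K' ⊕ opad = d1 5c 5c 5c 5c 5c 5c.
Inner hash: sum = 187+54+54+54+54+54+54+101+237 = 849; mod 256 = 81 → 51.
Outer hash (recomputed tag): sum = 209+92+92+92+92+92+92+81 = 842; mod 256 = 74 → 4a.
Recomputed tag = 4a; claimed = d4 → mismatch.

invalid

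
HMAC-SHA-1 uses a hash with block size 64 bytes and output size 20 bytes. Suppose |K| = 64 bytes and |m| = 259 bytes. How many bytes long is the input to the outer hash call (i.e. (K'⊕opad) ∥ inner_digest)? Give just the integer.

Key is 64 ≤ 64 bytes, zero-padded: |K'| = 64.
Outer input = (K'⊕opad) ∥ H(inner) → 64 + 20 = 84 bytes.

84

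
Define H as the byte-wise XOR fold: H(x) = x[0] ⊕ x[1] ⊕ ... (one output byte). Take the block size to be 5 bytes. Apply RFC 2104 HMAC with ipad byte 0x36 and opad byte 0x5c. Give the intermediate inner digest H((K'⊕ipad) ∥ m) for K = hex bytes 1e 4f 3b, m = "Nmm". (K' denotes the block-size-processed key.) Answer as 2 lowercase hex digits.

12

Key hex bytes 1e 4f 3b is 3 bytes ≤ B = 5; zero-pad to 5 bytes: K' = 1e 4f 3b 00 00.
K' ⊕ ipad = 28 79 0d 36 36.
Inner input = 28 79 0d 36 36 ∥ 4e 6d 6d.
Inner hash: XOR 28⊕79⊕0d⊕36⊕36⊕4e⊕6d⊕6d = 12.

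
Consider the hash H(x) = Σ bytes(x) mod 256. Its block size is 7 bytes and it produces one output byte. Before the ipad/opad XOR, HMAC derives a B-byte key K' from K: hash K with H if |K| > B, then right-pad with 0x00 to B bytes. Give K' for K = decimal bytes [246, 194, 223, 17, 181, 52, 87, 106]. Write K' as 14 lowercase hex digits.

52000000000000

|K| = 8 > B = 7, so first hash the key.
H(K): sum = 246+194+223+17+181+52+87+106 = 1106; mod 256 = 82 → 52.
Zero-pad H(K) = 52 to 7 bytes: K' = 52 00 00 00 00 00 00.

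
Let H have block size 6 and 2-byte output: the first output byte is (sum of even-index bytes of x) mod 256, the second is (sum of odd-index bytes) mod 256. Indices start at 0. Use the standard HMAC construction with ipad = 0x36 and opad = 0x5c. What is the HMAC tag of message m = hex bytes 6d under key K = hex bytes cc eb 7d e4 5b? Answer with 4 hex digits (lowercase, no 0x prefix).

d7b0

Key hex bytes cc eb 7d e4 5b is 5 bytes ≤ B = 6; zero-pad to 6 bytes: K' = cc eb 7d e4 5b 00.
K' ⊕ ipad = fa dd 4b d2 6d 36.  K' ⊕ opad = 90 b7 21 b8 07 5c.
Inner input = (K'⊕ipad) ∥ m = fa dd 4b d2 6d 36 ∥ 6d.
Inner hash: even-index sum = 543 mod 256 = 31; odd-index sum = 485 mod 256 = 229 → 1f e5.
Outer input = (K'⊕opad) ∥ inner = 90 b7 21 b8 07 5c ∥ 1f e5.
Outer hash (tag): even-index sum = 215 mod 256 = 215; odd-index sum = 688 mod 256 = 176 → d7 b0.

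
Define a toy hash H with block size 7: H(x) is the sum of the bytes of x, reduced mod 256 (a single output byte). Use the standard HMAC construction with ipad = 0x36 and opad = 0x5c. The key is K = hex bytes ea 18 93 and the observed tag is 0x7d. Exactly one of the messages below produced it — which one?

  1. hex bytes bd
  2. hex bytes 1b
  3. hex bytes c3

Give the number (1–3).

Key hex bytes ea 18 93 is 3 bytes ≤ B = 7; zero-pad to 7 bytes: K' = ea 18 93 00 00 00 00.
K' ⊕ ipad = dc 2e a5 36 36 36 36; K' ⊕ opad = b6 44 cf 5c 5c 5c 5c.
m1: inner = H(dc 2e a5 36 36 36 36 bd) = 44; tag = H(b6 44 cf 5c 5c 5c 5c 44) = 7d ← matches
m2: inner = H(dc 2e a5 36 36 36 36 1b) = a2; tag = H(b6 44 cf 5c 5c 5c 5c a2) = db
m3: inner = H(dc 2e a5 36 36 36 36 c3) = 4a; tag = H(b6 44 cf 5c 5c 5c 5c 4a) = 83

1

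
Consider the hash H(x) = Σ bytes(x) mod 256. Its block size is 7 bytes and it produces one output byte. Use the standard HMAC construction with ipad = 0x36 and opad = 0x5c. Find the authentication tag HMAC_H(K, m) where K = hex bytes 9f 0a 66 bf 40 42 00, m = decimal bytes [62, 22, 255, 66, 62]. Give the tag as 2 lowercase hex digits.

7d

Key hex bytes 9f 0a 66 bf 40 42 00 is exactly B = 7 bytes: K' = 9f 0a 66 bf 40 42 00.
K' ⊕ ipad = a9 3c 50 89 76 74 36.  K' ⊕ opad = c3 56 3a e3 1c 1e 5c.
Inner input = (K'⊕ipad) ∥ m = a9 3c 50 89 76 74 36 ∥ 3e 16 ff 42 3e.
Inner hash: sum = 169+60+80+137+118+116+54+62+22+255+66+62 = 1201; mod 256 = 177 → b1.
Outer input = (K'⊕opad) ∥ inner = c3 56 3a e3 1c 1e 5c ∥ b1.
Outer hash (tag): sum = 195+86+58+227+28+30+92+177 = 893; mod 256 = 125 → 7d.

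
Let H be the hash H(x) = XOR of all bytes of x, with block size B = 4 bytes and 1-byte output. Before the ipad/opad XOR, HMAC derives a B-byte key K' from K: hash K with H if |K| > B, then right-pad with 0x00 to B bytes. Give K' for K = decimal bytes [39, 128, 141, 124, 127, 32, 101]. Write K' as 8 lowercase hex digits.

6c000000

|K| = 7 > B = 4, so first hash the key.
H(K): XOR 27⊕80⊕8d⊕7c⊕7f⊕20⊕65 = 6c.
Zero-pad H(K) = 6c to 4 bytes: K' = 6c 00 00 00.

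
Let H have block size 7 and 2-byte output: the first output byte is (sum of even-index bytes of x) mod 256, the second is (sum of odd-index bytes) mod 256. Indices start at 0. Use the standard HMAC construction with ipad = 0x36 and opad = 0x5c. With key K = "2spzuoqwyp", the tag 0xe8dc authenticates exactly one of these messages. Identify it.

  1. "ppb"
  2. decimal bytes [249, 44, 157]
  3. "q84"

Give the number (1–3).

Key "2spzuoqwyp" = 32 73 70 7a 75 6f 71 77 79 70 is 10 bytes > B = 7, so hash it first: H(key) = 01 43, then zero-pad to 7 bytes: K' = 01 43 00 00 00 00 00.
K' ⊕ ipad = 37 75 36 36 36 36 36; K' ⊕ opad = 5d 1f 5c 5c 5c 5c 5c.
m1: inner = H(37 75 36 36 36 36 36 70 70 62) = 49 b3; tag = H(5d 1f 5c 5c 5c 5c 5c 49 b3) = 2420
m2: inner = H(37 75 36 36 36 36 36 f9 2c 9d) = 05 77; tag = H(5d 1f 5c 5c 5c 5c 5c 05 77) = e8dc ← matches
m3: inner = H(37 75 36 36 36 36 36 71 38 34) = 11 86; tag = H(5d 1f 5c 5c 5c 5c 5c 11 86) = f7e8

2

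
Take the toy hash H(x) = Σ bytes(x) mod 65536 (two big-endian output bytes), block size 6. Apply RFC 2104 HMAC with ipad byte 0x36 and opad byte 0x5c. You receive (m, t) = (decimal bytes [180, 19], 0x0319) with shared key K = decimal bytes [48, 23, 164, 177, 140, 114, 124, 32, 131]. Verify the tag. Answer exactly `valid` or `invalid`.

Key decimal bytes [48, 23, 164, 177, 140, 114, 124, 32, 131] = 30 17 a4 b1 8c 72 7c 20 83 is 9 bytes > B = 6, so hash it first: H(key) = 03 b9, then zero-pad to 6 bytes: K' = 03 b9 00 00 00 00.
K' ⊕ ipad = 35 8f 36 36 36 36; K' ⊕ opad = 5f e5 5c 5c 5c 5c.
Inner hash: sum = 53+143+54+54+54+54+180+19 = 611 → 02 63.
Outer hash (recomputed tag): sum = 95+229+92+92+92+92+2+99 = 793 → 03 19.
Recomputed tag = 0319; claimed = 0319 → match.

valid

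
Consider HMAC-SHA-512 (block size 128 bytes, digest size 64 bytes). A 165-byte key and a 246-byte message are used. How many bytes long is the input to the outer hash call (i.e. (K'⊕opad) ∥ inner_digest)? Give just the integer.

192

Key is 165 > 128 bytes, so it is hashed to 64 bytes then zero-padded to 128: |K'| = 128.
Outer input = (K'⊕opad) ∥ H(inner) → 128 + 64 = 192 bytes.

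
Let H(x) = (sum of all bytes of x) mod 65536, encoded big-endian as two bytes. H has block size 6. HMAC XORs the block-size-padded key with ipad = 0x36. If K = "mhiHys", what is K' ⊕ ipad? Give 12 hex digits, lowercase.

5b5e5f7e4f45

Key "mhiHys" = 6d 68 69 48 79 73 is exactly B = 6 bytes: K' = 6d 68 69 48 79 73.
XOR each byte with 0x36: 6d⊕36=5b, 68⊕36=5e, 69⊕36=5f, 48⊕36=7e, 79⊕36=4f, 73⊕36=45.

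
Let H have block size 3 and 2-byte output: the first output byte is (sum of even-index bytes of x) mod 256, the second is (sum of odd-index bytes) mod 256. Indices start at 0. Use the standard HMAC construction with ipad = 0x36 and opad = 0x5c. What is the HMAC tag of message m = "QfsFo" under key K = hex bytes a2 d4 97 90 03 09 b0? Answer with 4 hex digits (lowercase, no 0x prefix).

Key hex bytes a2 d4 97 90 03 09 b0 is 7 bytes > B = 3, so hash it first: H(key) = ec 6d, then zero-pad to 3 bytes: K' = ec 6d 00.
K' ⊕ ipad = da 5b 36.  K' ⊕ opad = b0 31 5c.
Inner input = (K'⊕ipad) ∥ m = da 5b 36 ∥ 51 66 73 46 6f.
Inner hash: even-index sum = 444 mod 256 = 188; odd-index sum = 398 mod 256 = 142 → bc 8e.
Outer input = (K'⊕opad) ∥ inner = b0 31 5c ∥ bc 8e.
Outer hash (tag): even-index sum = 410 mod 256 = 154; odd-index sum = 237 mod 256 = 237 → 9a ed.

9aed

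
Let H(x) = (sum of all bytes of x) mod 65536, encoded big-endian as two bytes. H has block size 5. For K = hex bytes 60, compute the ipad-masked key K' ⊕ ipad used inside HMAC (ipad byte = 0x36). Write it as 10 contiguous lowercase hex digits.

5636363636

Key hex bytes 60 is 1 byte ≤ B = 5; zero-pad to 5 bytes: K' = 60 00 00 00 00.
XOR each byte with 0x36: 60⊕36=56, 00⊕36=36, 00⊕36=36, 00⊕36=36, 00⊕36=36.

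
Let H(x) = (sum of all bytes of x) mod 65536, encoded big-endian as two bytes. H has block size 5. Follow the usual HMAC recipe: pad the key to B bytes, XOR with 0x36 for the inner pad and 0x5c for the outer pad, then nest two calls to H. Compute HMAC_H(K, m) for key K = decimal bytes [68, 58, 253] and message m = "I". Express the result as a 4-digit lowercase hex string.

02d6

Key decimal bytes [68, 58, 253] = 44 3a fd is 3 bytes ≤ B = 5; zero-pad to 5 bytes: K' = 44 3a fd 00 00.
K' ⊕ ipad = 72 0c cb 36 36.  K' ⊕ opad = 18 66 a1 5c 5c.
Inner input = (K'⊕ipad) ∥ m = 72 0c cb 36 36 ∥ 49.
Inner hash: sum = 114+12+203+54+54+73 = 510 → 01 fe.
Outer input = (K'⊕opad) ∥ inner = 18 66 a1 5c 5c ∥ 01 fe.
Outer hash (tag): sum = 24+102+161+92+92+1+254 = 726 → 02 d6.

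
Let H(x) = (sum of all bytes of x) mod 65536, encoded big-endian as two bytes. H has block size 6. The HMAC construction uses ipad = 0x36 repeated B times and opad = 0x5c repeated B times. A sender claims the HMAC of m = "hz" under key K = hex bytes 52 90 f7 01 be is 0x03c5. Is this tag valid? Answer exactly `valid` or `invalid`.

valid

Key hex bytes 52 90 f7 01 be is 5 bytes ≤ B = 6; zero-pad to 6 bytes: K' = 52 90 f7 01 be 00.
K' ⊕ ipad = 64 a6 c1 37 88 36; K' ⊕ opad = 0e cc ab 5d e2 5c.
Inner hash: sum = 100+166+193+55+136+54+104+122 = 930 → 03 a2.
Outer hash (recomputed tag): sum = 14+204+171+93+226+92+3+162 = 965 → 03 c5.
Recomputed tag = 03c5; claimed = 03c5 → match.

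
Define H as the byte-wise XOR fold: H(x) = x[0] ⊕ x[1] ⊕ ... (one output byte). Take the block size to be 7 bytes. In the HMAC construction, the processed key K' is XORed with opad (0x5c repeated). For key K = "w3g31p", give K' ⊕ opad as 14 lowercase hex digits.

2b6f3b6f6d2c5c

Key "w3g31p" = 77 33 67 33 31 70 is 6 bytes ≤ B = 7; zero-pad to 7 bytes: K' = 77 33 67 33 31 70 00.
XOR each byte with 0x5c: 77⊕5c=2b, 33⊕5c=6f, 67⊕5c=3b, 33⊕5c=6f, 31⊕5c=6d, 70⊕5c=2c, 00⊕5c=5c.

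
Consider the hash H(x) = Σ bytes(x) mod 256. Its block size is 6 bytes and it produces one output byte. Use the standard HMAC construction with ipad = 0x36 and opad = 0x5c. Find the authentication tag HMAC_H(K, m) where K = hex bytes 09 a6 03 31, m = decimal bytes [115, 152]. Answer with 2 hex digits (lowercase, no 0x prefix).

55

Key hex bytes 09 a6 03 31 is 4 bytes ≤ B = 6; zero-pad to 6 bytes: K' = 09 a6 03 31 00 00.
K' ⊕ ipad = 3f 90 35 07 36 36.  K' ⊕ opad = 55 fa 5f 6d 5c 5c.
Inner input = (K'⊕ipad) ∥ m = 3f 90 35 07 36 36 ∥ 73 98.
Inner hash: sum = 63+144+53+7+54+54+115+152 = 642; mod 256 = 130 → 82.
Outer input = (K'⊕opad) ∥ inner = 55 fa 5f 6d 5c 5c ∥ 82.
Outer hash (tag): sum = 85+250+95+109+92+92+130 = 853; mod 256 = 85 → 55.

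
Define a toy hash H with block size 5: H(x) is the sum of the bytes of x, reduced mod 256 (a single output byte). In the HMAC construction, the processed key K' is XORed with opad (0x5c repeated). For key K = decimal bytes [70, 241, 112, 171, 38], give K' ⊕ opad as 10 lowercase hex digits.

1aad2cf77a

Key decimal bytes [70, 241, 112, 171, 38] = 46 f1 70 ab 26 is exactly B = 5 bytes: K' = 46 f1 70 ab 26.
XOR each byte with 0x5c: 46⊕5c=1a, f1⊕5c=ad, 70⊕5c=2c, ab⊕5c=f7, 26⊕5c=7a.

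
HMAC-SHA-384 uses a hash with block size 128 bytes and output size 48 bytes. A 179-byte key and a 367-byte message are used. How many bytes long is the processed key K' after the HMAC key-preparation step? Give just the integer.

Key is 179 > 128 bytes, so it is hashed to 48 bytes then zero-padded to 128: |K'| = 128.

128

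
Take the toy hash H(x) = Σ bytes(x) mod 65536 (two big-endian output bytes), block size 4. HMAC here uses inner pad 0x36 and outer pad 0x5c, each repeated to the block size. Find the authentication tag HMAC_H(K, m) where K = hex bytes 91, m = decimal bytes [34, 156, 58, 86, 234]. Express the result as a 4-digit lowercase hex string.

Key hex bytes 91 is 1 byte ≤ B = 4; zero-pad to 4 bytes: K' = 91 00 00 00.
K' ⊕ ipad = a7 36 36 36.  K' ⊕ opad = cd 5c 5c 5c.
Inner input = (K'⊕ipad) ∥ m = a7 36 36 36 ∥ 22 9c 3a 56 ea.
Inner hash: sum = 167+54+54+54+34+156+58+86+234 = 897 → 03 81.
Outer input = (K'⊕opad) ∥ inner = cd 5c 5c 5c ∥ 03 81.
Outer hash (tag): sum = 205+92+92+92+3+129 = 613 → 02 65.

0265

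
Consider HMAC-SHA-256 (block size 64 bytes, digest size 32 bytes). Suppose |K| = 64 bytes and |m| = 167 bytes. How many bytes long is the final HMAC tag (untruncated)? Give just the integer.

32

The tag is one SHA-256 digest: 32 bytes.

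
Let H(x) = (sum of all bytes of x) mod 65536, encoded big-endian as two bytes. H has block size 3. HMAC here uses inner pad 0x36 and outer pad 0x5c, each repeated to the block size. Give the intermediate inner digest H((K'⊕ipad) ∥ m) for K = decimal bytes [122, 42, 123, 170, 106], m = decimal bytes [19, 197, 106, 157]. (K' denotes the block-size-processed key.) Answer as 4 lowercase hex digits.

024e

Key decimal bytes [122, 42, 123, 170, 106] = 7a 2a 7b aa 6a is 5 bytes > B = 3, so hash it first: H(key) = 02 33, then zero-pad to 3 bytes: K' = 02 33 00.
K' ⊕ ipad = 34 05 36.
Inner input = 34 05 36 ∥ 13 c5 6a 9d.
Inner hash: sum = 52+5+54+19+197+106+157 = 590 → 02 4e.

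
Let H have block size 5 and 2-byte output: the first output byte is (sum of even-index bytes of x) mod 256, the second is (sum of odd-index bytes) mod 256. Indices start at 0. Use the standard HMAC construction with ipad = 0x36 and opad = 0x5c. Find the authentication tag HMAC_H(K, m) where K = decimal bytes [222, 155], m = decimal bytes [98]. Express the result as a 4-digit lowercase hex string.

7f77

Key decimal bytes [222, 155] = de 9b is 2 bytes ≤ B = 5; zero-pad to 5 bytes: K' = de 9b 00 00 00.
K' ⊕ ipad = e8 ad 36 36 36.  K' ⊕ opad = 82 c7 5c 5c 5c.
Inner input = (K'⊕ipad) ∥ m = e8 ad 36 36 36 ∥ 62.
Inner hash: even-index sum = 340 mod 256 = 84; odd-index sum = 325 mod 256 = 69 → 54 45.
Outer input = (K'⊕opad) ∥ inner = 82 c7 5c 5c 5c ∥ 54 45.
Outer hash (tag): even-index sum = 383 mod 256 = 127; odd-index sum = 375 mod 256 = 119 → 7f 77.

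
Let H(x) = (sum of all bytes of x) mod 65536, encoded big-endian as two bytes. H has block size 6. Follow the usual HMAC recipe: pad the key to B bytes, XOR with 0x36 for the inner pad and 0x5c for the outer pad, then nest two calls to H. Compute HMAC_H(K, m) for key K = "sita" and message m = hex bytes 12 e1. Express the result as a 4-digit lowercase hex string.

021f

Key "sita" = 73 69 74 61 is 4 bytes ≤ B = 6; zero-pad to 6 bytes: K' = 73 69 74 61 00 00.
K' ⊕ ipad = 45 5f 42 57 36 36.  K' ⊕ opad = 2f 35 28 3d 5c 5c.
Inner input = (K'⊕ipad) ∥ m = 45 5f 42 57 36 36 ∥ 12 e1.
Inner hash: sum = 69+95+66+87+54+54+18+225 = 668 → 02 9c.
Outer input = (K'⊕opad) ∥ inner = 2f 35 28 3d 5c 5c ∥ 02 9c.
Outer hash (tag): sum = 47+53+40+61+92+92+2+156 = 543 → 02 1f.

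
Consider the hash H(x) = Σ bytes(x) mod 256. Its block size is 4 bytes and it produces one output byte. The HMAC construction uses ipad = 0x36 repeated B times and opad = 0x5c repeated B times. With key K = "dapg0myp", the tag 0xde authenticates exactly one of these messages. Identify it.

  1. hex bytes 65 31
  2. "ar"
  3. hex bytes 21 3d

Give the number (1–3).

Key "dapg0myp" = 64 61 70 67 30 6d 79 70 is 8 bytes > B = 4, so hash it first: H(key) = 22, then zero-pad to 4 bytes: K' = 22 00 00 00.
K' ⊕ ipad = 14 36 36 36; K' ⊕ opad = 7e 5c 5c 5c.
m1: inner = H(14 36 36 36 65 31) = 4c; tag = H(7e 5c 5c 5c 4c) = de ← matches
m2: inner = H(14 36 36 36 61 72) = 89; tag = H(7e 5c 5c 5c 89) = 1b
m3: inner = H(14 36 36 36 21 3d) = 14; tag = H(7e 5c 5c 5c 14) = a6

1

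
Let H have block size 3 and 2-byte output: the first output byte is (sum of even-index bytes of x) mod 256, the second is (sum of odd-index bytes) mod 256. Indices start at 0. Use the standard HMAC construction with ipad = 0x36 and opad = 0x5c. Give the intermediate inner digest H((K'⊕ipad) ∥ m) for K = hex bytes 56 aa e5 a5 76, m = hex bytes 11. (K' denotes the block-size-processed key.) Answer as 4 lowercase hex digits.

Key hex bytes 56 aa e5 a5 76 is 5 bytes > B = 3, so hash it first: H(key) = b1 4f, then zero-pad to 3 bytes: K' = b1 4f 00.
K' ⊕ ipad = 87 79 36.
Inner input = 87 79 36 ∥ 11.
Inner hash: even-index sum = 189 mod 256 = 189; odd-index sum = 138 mod 256 = 138 → bd 8a.

bd8a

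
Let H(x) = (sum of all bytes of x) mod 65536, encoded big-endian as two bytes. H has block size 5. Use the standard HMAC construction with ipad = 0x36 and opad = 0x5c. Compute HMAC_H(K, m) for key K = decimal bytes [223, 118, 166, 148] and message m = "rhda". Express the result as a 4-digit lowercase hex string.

02ff

Key decimal bytes [223, 118, 166, 148] = df 76 a6 94 is 4 bytes ≤ B = 5; zero-pad to 5 bytes: K' = df 76 a6 94 00.
K' ⊕ ipad = e9 40 90 a2 36.  K' ⊕ opad = 83 2a fa c8 5c.
Inner input = (K'⊕ipad) ∥ m = e9 40 90 a2 36 ∥ 72 68 64 61.
Inner hash: sum = 233+64+144+162+54+114+104+100+97 = 1072 → 04 30.
Outer input = (K'⊕opad) ∥ inner = 83 2a fa c8 5c ∥ 04 30.
Outer hash (tag): sum = 131+42+250+200+92+4+48 = 767 → 02 ff.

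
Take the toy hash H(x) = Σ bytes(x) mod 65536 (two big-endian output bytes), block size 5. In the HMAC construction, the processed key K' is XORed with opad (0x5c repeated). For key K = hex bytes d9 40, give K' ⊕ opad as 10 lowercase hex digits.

851c5c5c5c

Key hex bytes d9 40 is 2 bytes ≤ B = 5; zero-pad to 5 bytes: K' = d9 40 00 00 00.
XOR each byte with 0x5c: d9⊕5c=85, 40⊕5c=1c, 00⊕5c=5c, 00⊕5c=5c, 00⊕5c=5c.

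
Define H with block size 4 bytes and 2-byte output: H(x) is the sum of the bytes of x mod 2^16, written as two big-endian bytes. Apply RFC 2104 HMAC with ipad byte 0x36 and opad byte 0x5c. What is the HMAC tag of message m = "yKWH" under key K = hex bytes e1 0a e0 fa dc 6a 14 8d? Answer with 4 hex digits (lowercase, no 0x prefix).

029d

Key hex bytes e1 0a e0 fa dc 6a 14 8d is 8 bytes > B = 4, so hash it first: H(key) = 04 ac, then zero-pad to 4 bytes: K' = 04 ac 00 00.
K' ⊕ ipad = 32 9a 36 36.  K' ⊕ opad = 58 f0 5c 5c.
Inner input = (K'⊕ipad) ∥ m = 32 9a 36 36 ∥ 79 4b 57 48.
Inner hash: sum = 50+154+54+54+121+75+87+72 = 667 → 02 9b.
Outer input = (K'⊕opad) ∥ inner = 58 f0 5c 5c ∥ 02 9b.
Outer hash (tag): sum = 88+240+92+92+2+155 = 669 → 02 9d.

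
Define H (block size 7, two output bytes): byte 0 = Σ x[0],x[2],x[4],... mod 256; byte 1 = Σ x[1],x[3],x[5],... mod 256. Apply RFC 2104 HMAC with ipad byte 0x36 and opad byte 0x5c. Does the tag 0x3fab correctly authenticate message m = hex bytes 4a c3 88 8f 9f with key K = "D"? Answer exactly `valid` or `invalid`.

Key "D" = 44 is 1 byte ≤ B = 7; zero-pad to 7 bytes: K' = 44 00 00 00 00 00 00.
K' ⊕ ipad = 72 36 36 36 36 36 36; K' ⊕ opad = 18 5c 5c 5c 5c 5c 5c.
Inner hash: even-index sum = 614 mod 256 = 102; odd-index sum = 531 mod 256 = 19 → 66 13.
Outer hash (recomputed tag): even-index sum = 319 mod 256 = 63; odd-index sum = 378 mod 256 = 122 → 3f 7a.
Recomputed tag = 3f7a; claimed = 3fab → mismatch.

invalid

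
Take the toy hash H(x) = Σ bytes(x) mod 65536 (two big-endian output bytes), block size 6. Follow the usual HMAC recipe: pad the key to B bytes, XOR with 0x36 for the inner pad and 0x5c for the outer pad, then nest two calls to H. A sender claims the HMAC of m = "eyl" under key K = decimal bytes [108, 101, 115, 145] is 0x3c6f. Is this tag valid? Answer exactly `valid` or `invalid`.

invalid

Key decimal bytes [108, 101, 115, 145] = 6c 65 73 91 is 4 bytes ≤ B = 6; zero-pad to 6 bytes: K' = 6c 65 73 91 00 00.
K' ⊕ ipad = 5a 53 45 a7 36 36; K' ⊕ opad = 30 39 2f cd 5c 5c.
Inner hash: sum = 90+83+69+167+54+54+101+121+108 = 847 → 03 4f.
Outer hash (recomputed tag): sum = 48+57+47+205+92+92+3+79 = 623 → 02 6f.
Recomputed tag = 026f; claimed = 3c6f → mismatch.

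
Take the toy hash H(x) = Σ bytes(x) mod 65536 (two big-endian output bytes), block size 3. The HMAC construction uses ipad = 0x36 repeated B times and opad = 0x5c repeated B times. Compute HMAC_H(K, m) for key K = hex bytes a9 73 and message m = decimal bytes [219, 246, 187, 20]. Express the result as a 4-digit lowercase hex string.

023d

Key hex bytes a9 73 is 2 bytes ≤ B = 3; zero-pad to 3 bytes: K' = a9 73 00.
K' ⊕ ipad = 9f 45 36.  K' ⊕ opad = f5 2f 5c.
Inner input = (K'⊕ipad) ∥ m = 9f 45 36 ∥ db f6 bb 14.
Inner hash: sum = 159+69+54+219+246+187+20 = 954 → 03 ba.
Outer input = (K'⊕opad) ∥ inner = f5 2f 5c ∥ 03 ba.
Outer hash (tag): sum = 245+47+92+3+186 = 573 → 02 3d.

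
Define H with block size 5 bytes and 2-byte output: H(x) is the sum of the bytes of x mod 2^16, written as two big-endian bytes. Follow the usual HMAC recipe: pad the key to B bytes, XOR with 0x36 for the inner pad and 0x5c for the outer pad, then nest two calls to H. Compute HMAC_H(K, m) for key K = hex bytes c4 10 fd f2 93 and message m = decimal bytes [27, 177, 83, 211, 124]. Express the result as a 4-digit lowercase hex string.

03c1

Key hex bytes c4 10 fd f2 93 is exactly B = 5 bytes: K' = c4 10 fd f2 93.
K' ⊕ ipad = f2 26 cb c4 a5.  K' ⊕ opad = 98 4c a1 ae cf.
Inner input = (K'⊕ipad) ∥ m = f2 26 cb c4 a5 ∥ 1b b1 53 d3 7c.
Inner hash: sum = 242+38+203+196+165+27+177+83+211+124 = 1466 → 05 ba.
Outer input = (K'⊕opad) ∥ inner = 98 4c a1 ae cf ∥ 05 ba.
Outer hash (tag): sum = 152+76+161+174+207+5+186 = 961 → 03 c1.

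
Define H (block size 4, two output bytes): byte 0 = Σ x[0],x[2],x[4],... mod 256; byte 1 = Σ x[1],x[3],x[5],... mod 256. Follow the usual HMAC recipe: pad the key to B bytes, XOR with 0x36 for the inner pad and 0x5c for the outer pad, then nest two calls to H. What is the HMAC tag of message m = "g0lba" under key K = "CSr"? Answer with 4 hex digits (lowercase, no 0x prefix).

Key "CSr" = 43 53 72 is 3 bytes ≤ B = 4; zero-pad to 4 bytes: K' = 43 53 72 00.
K' ⊕ ipad = 75 65 44 36.  K' ⊕ opad = 1f 0f 2e 5c.
Inner input = (K'⊕ipad) ∥ m = 75 65 44 36 ∥ 67 30 6c 62 61.
Inner hash: even-index sum = 493 mod 256 = 237; odd-index sum = 301 mod 256 = 45 → ed 2d.
Outer input = (K'⊕opad) ∥ inner = 1f 0f 2e 5c ∥ ed 2d.
Outer hash (tag): even-index sum = 314 mod 256 = 58; odd-index sum = 152 mod 256 = 152 → 3a 98.

3a98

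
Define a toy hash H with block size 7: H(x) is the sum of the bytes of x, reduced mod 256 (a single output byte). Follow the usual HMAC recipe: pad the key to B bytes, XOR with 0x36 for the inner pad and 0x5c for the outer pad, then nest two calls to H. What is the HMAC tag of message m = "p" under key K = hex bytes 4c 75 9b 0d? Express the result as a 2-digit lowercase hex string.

1c

Key hex bytes 4c 75 9b 0d is 4 bytes ≤ B = 7; zero-pad to 7 bytes: K' = 4c 75 9b 0d 00 00 00.
K' ⊕ ipad = 7a 43 ad 3b 36 36 36.  K' ⊕ opad = 10 29 c7 51 5c 5c 5c.
Inner input = (K'⊕ipad) ∥ m = 7a 43 ad 3b 36 36 36 ∥ 70.
Inner hash: sum = 122+67+173+59+54+54+54+112 = 695; mod 256 = 183 → b7.
Outer input = (K'⊕opad) ∥ inner = 10 29 c7 51 5c 5c 5c ∥ b7.
Outer hash (tag): sum = 16+41+199+81+92+92+92+183 = 796; mod 256 = 28 → 1c.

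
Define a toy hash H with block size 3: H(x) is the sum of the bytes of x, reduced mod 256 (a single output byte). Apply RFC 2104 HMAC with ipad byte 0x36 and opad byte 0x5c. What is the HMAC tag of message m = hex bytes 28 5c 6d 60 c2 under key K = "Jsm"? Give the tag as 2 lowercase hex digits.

a5

Key "Jsm" = 4a 73 6d is exactly B = 3 bytes: K' = 4a 73 6d.
K' ⊕ ipad = 7c 45 5b.  K' ⊕ opad = 16 2f 31.
Inner input = (K'⊕ipad) ∥ m = 7c 45 5b ∥ 28 5c 6d 60 c2.
Inner hash: sum = 124+69+91+40+92+109+96+194 = 815; mod 256 = 47 → 2f.
Outer input = (K'⊕opad) ∥ inner = 16 2f 31 ∥ 2f.
Outer hash (tag): sum = 22+47+49+47 = 165 → a5.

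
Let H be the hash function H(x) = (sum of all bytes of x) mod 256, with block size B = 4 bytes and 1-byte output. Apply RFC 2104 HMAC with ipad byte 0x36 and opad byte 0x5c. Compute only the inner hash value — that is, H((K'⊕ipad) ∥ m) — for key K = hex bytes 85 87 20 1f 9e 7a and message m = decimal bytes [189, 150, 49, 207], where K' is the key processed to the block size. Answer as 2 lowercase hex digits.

4a

Key hex bytes 85 87 20 1f 9e 7a is 6 bytes > B = 4, so hash it first: H(key) = 63, then zero-pad to 4 bytes: K' = 63 00 00 00.
K' ⊕ ipad = 55 36 36 36.
Inner input = 55 36 36 36 ∥ bd 96 31 cf.
Inner hash: sum = 85+54+54+54+189+150+49+207 = 842; mod 256 = 74 → 4a.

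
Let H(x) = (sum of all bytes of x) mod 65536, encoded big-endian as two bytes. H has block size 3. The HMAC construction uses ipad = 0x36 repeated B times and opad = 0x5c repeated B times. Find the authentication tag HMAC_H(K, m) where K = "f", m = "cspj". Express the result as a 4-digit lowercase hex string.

0160

Key "f" = 66 is 1 byte ≤ B = 3; zero-pad to 3 bytes: K' = 66 00 00.
K' ⊕ ipad = 50 36 36.  K' ⊕ opad = 3a 5c 5c.
Inner input = (K'⊕ipad) ∥ m = 50 36 36 ∥ 63 73 70 6a.
Inner hash: sum = 80+54+54+99+115+112+106 = 620 → 02 6c.
Outer input = (K'⊕opad) ∥ inner = 3a 5c 5c ∥ 02 6c.
Outer hash (tag): sum = 58+92+92+2+108 = 352 → 01 60.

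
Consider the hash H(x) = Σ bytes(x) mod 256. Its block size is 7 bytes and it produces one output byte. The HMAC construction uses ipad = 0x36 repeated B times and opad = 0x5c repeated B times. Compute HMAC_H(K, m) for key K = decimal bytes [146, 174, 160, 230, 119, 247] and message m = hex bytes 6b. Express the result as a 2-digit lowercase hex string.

ed

Key decimal bytes [146, 174, 160, 230, 119, 247] = 92 ae a0 e6 77 f7 is 6 bytes ≤ B = 7; zero-pad to 7 bytes: K' = 92 ae a0 e6 77 f7 00.
K' ⊕ ipad = a4 98 96 d0 41 c1 36.  K' ⊕ opad = ce f2 fc ba 2b ab 5c.
Inner input = (K'⊕ipad) ∥ m = a4 98 96 d0 41 c1 36 ∥ 6b.
Inner hash: sum = 164+152+150+208+65+193+54+107 = 1093; mod 256 = 69 → 45.
Outer input = (K'⊕opad) ∥ inner = ce f2 fc ba 2b ab 5c ∥ 45.
Outer hash (tag): sum = 206+242+252+186+43+171+92+69 = 1261; mod 256 = 237 → ed.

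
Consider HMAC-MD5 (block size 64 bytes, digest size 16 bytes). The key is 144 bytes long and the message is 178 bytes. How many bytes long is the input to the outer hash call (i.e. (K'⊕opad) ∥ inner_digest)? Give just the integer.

Key is 144 > 64 bytes, so it is hashed to 16 bytes then zero-padded to 64: |K'| = 64.
Outer input = (K'⊕opad) ∥ H(inner) → 64 + 16 = 80 bytes.

80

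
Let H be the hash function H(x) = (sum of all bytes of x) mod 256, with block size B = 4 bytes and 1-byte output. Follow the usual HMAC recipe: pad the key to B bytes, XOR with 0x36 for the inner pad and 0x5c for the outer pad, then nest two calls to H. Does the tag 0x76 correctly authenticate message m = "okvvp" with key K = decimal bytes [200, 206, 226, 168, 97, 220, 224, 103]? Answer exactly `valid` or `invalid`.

Key decimal bytes [200, 206, 226, 168, 97, 220, 224, 103] = c8 ce e2 a8 61 dc e0 67 is 8 bytes > B = 4, so hash it first: H(key) = a4, then zero-pad to 4 bytes: K' = a4 00 00 00.
K' ⊕ ipad = 92 36 36 36; K' ⊕ opad = f8 5c 5c 5c.
Inner hash: sum = 146+54+54+54+111+107+118+118+112 = 874; mod 256 = 106 → 6a.
Outer hash (recomputed tag): sum = 248+92+92+92+106 = 630; mod 256 = 118 → 76.
Recomputed tag = 76; claimed = 76 → match.

valid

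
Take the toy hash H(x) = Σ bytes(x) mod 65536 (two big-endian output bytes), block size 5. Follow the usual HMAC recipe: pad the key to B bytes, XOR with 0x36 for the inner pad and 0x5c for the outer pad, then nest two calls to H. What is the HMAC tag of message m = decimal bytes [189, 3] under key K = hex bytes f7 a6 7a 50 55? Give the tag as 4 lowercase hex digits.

0209

Key hex bytes f7 a6 7a 50 55 is exactly B = 5 bytes: K' = f7 a6 7a 50 55.
K' ⊕ ipad = c1 90 4c 66 63.  K' ⊕ opad = ab fa 26 0c 09.
Inner input = (K'⊕ipad) ∥ m = c1 90 4c 66 63 ∥ bd 03.
Inner hash: sum = 193+144+76+102+99+189+3 = 806 → 03 26.
Outer input = (K'⊕opad) ∥ inner = ab fa 26 0c 09 ∥ 03 26.
Outer hash (tag): sum = 171+250+38+12+9+3+38 = 521 → 02 09.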